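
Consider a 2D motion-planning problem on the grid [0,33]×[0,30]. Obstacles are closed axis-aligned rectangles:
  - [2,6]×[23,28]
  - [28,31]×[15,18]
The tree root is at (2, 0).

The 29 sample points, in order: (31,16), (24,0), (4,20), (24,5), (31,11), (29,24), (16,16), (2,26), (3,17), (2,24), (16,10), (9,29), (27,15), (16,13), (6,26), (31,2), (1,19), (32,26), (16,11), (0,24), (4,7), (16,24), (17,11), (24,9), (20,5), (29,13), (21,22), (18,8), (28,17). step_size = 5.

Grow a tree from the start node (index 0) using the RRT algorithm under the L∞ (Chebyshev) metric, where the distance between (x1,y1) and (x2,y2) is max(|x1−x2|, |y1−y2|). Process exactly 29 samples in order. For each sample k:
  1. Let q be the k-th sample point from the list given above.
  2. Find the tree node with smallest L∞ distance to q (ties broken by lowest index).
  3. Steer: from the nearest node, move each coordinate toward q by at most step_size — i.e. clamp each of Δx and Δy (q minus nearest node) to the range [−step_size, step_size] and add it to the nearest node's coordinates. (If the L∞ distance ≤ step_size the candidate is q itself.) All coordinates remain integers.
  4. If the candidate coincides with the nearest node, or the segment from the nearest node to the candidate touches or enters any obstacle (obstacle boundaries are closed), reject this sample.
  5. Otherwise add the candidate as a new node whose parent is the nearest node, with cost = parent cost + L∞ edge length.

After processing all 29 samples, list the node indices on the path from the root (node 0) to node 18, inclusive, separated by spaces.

Path: 0 1 18

1. q=(31,16) nearest=0 d=29 new=(7,5) → add node 1 parent=0 cost=5
2. q=(24,0) nearest=1 d=17 new=(12,0) → add node 2 parent=1 cost=10
3. q=(4,20) nearest=1 d=15 new=(4,10) → add node 3 parent=1 cost=10
4. q=(24,5) nearest=2 d=12 new=(17,5) → add node 4 parent=2 cost=15
5. q=(31,11) nearest=4 d=14 new=(22,10) → add node 5 parent=4 cost=20
6. q=(29,24) nearest=5 d=14 new=(27,15) → add node 6 parent=5 cost=25
7. q=(16,16) nearest=5 d=6 new=(17,15) → add node 7 parent=5 cost=25
8. q=(2,26) nearest=7 d=15 new=(12,20) → add node 8 parent=7 cost=30
9. q=(3,17) nearest=3 d=7 new=(3,15) → add node 9 parent=3 cost=15
10. q=(2,24) nearest=9 d=9 new=(2,20) → add node 10 parent=9 cost=20
11. q=(16,10) nearest=4 d=5 new=(16,10) → add node 11 parent=4 cost=20
12. q=(9,29) nearest=8 d=9 new=(9,25) → add node 12 parent=8 cost=35
13. q=(27,15) nearest=6 d=0 → coincident, reject
14. q=(16,13) nearest=7 d=2 new=(16,13) → add node 13 parent=7 cost=27
15. q=(6,26) nearest=12 d=3 new=(6,26) → blocked by [2,6]×[23,28], reject
16. q=(31,2) nearest=5 d=9 new=(27,5) → add node 14 parent=5 cost=25
17. q=(1,19) nearest=10 d=1 new=(1,19) → add node 15 parent=10 cost=21
18. q=(32,26) nearest=6 d=11 new=(32,20) → blocked by [28,31]×[15,18], reject
19. q=(16,11) nearest=11 d=1 new=(16,11) → add node 16 parent=11 cost=21
20. q=(0,24) nearest=10 d=4 new=(0,24) → add node 17 parent=10 cost=24
21. q=(4,7) nearest=1 d=3 new=(4,7) → add node 18 parent=1 cost=8
22. q=(16,24) nearest=8 d=4 new=(16,24) → add node 19 parent=8 cost=34
23. q=(17,11) nearest=11 d=1 new=(17,11) → add node 20 parent=11 cost=21
24. q=(24,9) nearest=5 d=2 new=(24,9) → add node 21 parent=5 cost=22
25. q=(20,5) nearest=4 d=3 new=(20,5) → add node 22 parent=4 cost=18
26. q=(29,13) nearest=6 d=2 new=(29,13) → add node 23 parent=6 cost=27
27. q=(21,22) nearest=19 d=5 new=(21,22) → add node 24 parent=19 cost=39
28. q=(18,8) nearest=11 d=2 new=(18,8) → add node 25 parent=11 cost=22
29. q=(28,17) nearest=6 d=2 new=(28,17) → blocked by [28,31]×[15,18], reject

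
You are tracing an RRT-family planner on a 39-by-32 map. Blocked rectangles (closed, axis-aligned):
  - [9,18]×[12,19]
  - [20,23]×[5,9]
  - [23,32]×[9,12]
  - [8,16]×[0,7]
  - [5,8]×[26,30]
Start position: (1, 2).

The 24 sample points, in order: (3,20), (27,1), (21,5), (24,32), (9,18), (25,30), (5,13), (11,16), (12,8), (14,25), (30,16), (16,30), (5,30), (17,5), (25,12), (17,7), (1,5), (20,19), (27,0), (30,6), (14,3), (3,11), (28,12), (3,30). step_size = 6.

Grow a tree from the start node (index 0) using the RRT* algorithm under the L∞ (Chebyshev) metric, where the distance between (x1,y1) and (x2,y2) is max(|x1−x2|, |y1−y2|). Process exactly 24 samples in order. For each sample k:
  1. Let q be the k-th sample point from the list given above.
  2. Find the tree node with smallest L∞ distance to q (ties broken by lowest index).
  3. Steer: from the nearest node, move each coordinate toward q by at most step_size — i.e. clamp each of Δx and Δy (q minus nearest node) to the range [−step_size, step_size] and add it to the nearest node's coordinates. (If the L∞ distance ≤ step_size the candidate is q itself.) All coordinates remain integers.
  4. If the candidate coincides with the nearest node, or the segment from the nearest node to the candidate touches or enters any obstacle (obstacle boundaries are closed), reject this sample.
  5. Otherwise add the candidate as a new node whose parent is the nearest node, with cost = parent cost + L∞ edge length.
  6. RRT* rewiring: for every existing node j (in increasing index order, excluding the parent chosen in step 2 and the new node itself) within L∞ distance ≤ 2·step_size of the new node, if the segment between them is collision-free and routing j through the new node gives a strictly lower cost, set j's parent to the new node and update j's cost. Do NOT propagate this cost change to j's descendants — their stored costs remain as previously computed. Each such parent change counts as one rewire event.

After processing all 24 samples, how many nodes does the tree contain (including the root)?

Node count: 11

1. q=(3,20) nearest=0 d=18 new=(3,8) → add node 1 parent=0 cost=6
2. q=(27,1) nearest=1 d=24 new=(9,2) → blocked by [8,16]×[0,7], reject
3. q=(21,5) nearest=1 d=18 new=(9,5) → blocked by [8,16]×[0,7], reject
4. q=(24,32) nearest=1 d=24 new=(9,14) → blocked by [9,18]×[12,19], reject
5. q=(9,18) nearest=1 d=10 new=(9,14) → blocked by [9,18]×[12,19], reject
6. q=(25,30) nearest=1 d=22 new=(9,14) → blocked by [9,18]×[12,19], reject
7. q=(5,13) nearest=1 d=5 new=(5,13) → add node 2 parent=1 cost=11
8. q=(11,16) nearest=2 d=6 new=(11,16) → blocked by [9,18]×[12,19], reject
9. q=(12,8) nearest=2 d=7 new=(11,8) → add node 3 parent=2 cost=17
10. q=(14,25) nearest=2 d=12 new=(11,19) → blocked by [9,18]×[12,19], reject
11. q=(30,16) nearest=3 d=19 new=(17,14) → blocked by [9,18]×[12,19], reject
12. q=(16,30) nearest=2 d=17 new=(11,19) → blocked by [9,18]×[12,19], reject
13. q=(5,30) nearest=2 d=17 new=(5,19) → add node 4 parent=2 cost=17
14. q=(17,5) nearest=3 d=6 new=(17,5) → blocked by [8,16]×[0,7], reject
15. q=(25,12) nearest=3 d=14 new=(17,12) → blocked by [9,18]×[12,19], reject
16. q=(17,7) nearest=3 d=6 new=(17,7) → add node 5 parent=3 cost=23
17. q=(1,5) nearest=0 d=3 new=(1,5) → add node 6 parent=0 cost=3; rewire 3→6 (13<17)
18. q=(20,19) nearest=3 d=11 new=(17,14) → blocked by [9,18]×[12,19], reject
19. q=(27,0) nearest=5 d=10 new=(23,1) → add node 7 parent=5 cost=29
20. q=(30,6) nearest=7 d=7 new=(29,6) → add node 8 parent=7 cost=35
21. q=(14,3) nearest=5 d=4 new=(14,3) → blocked by [8,16]×[0,7], reject
22. q=(3,11) nearest=2 d=2 new=(3,11) → add node 9 parent=2 cost=13
23. q=(28,12) nearest=8 d=6 new=(28,12) → blocked by [23,32]×[9,12], reject
24. q=(3,30) nearest=4 d=11 new=(3,25) → add node 10 parent=4 cost=23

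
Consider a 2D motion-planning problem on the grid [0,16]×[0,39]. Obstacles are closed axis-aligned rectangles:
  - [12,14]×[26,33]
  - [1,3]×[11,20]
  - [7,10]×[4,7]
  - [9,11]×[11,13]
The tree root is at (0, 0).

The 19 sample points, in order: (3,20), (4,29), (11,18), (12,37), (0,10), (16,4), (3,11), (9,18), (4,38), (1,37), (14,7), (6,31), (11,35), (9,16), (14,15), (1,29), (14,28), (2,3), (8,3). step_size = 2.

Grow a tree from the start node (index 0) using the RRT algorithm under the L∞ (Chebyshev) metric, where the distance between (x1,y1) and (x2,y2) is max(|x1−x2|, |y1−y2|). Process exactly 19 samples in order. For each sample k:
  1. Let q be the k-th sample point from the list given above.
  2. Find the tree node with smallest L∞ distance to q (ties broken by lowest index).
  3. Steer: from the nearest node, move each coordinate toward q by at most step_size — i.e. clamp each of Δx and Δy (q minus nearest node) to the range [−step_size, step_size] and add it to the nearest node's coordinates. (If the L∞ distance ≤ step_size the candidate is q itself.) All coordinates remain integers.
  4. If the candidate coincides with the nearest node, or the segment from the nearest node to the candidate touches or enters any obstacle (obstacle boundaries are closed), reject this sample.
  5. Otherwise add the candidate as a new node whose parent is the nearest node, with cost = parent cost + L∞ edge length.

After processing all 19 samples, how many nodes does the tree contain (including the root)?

Node count: 15

1. q=(3,20) nearest=0 d=20 new=(2,2) → add node 1 parent=0 cost=2
2. q=(4,29) nearest=1 d=27 new=(4,4) → add node 2 parent=1 cost=4
3. q=(11,18) nearest=2 d=14 new=(6,6) → add node 3 parent=2 cost=6
4. q=(12,37) nearest=3 d=31 new=(8,8) → blocked by [7,10]×[4,7], reject
5. q=(0,10) nearest=2 d=6 new=(2,6) → add node 4 parent=2 cost=6
6. q=(16,4) nearest=3 d=10 new=(8,4) → blocked by [7,10]×[4,7], reject
7. q=(3,11) nearest=3 d=5 new=(4,8) → add node 5 parent=3 cost=8
8. q=(9,18) nearest=5 d=10 new=(6,10) → add node 6 parent=5 cost=10
9. q=(4,38) nearest=6 d=28 new=(4,12) → add node 7 parent=6 cost=12
10. q=(1,37) nearest=7 d=25 new=(2,14) → blocked by [1,3]×[11,20], reject
11. q=(14,7) nearest=3 d=8 new=(8,7) → blocked by [7,10]×[4,7], reject
12. q=(6,31) nearest=7 d=19 new=(6,14) → add node 8 parent=7 cost=14
13. q=(11,35) nearest=8 d=21 new=(8,16) → add node 9 parent=8 cost=16
14. q=(9,16) nearest=9 d=1 new=(9,16) → add node 10 parent=9 cost=17
15. q=(14,15) nearest=10 d=5 new=(11,15) → add node 11 parent=10 cost=19
16. q=(1,29) nearest=9 d=13 new=(6,18) → add node 12 parent=9 cost=18
17. q=(14,28) nearest=12 d=10 new=(8,20) → add node 13 parent=12 cost=20
18. q=(2,3) nearest=1 d=1 new=(2,3) → add node 14 parent=1 cost=3
19. q=(8,3) nearest=3 d=3 new=(8,4) → blocked by [7,10]×[4,7], reject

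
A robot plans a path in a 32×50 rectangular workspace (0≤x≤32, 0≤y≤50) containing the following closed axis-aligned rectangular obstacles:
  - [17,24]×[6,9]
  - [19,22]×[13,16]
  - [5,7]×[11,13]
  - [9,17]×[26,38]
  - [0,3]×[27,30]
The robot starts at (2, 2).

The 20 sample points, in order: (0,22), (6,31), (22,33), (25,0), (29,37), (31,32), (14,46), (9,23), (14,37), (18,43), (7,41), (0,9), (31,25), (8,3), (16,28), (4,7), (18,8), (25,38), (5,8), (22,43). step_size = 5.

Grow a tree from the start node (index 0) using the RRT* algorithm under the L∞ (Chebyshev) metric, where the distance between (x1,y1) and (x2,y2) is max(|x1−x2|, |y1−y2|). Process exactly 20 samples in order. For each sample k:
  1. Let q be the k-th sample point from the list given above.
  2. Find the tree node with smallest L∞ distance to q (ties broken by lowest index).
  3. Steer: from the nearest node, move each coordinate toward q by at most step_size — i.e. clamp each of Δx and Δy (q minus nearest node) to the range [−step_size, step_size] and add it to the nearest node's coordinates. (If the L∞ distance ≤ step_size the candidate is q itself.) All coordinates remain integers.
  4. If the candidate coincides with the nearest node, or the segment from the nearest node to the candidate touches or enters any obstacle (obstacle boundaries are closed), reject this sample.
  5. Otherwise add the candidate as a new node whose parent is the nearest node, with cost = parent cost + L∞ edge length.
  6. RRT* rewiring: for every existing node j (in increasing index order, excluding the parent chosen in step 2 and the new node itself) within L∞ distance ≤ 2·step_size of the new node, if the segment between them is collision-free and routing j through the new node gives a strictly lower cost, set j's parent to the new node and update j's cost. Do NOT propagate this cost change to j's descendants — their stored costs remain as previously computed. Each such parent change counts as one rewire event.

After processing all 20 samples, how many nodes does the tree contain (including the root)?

Node count: 12

1. q=(0,22) nearest=0 d=20 new=(0,7) → add node 1 parent=0 cost=5
2. q=(6,31) nearest=1 d=24 new=(5,12) → blocked by [5,7]×[11,13], reject
3. q=(22,33) nearest=1 d=26 new=(5,12) → blocked by [5,7]×[11,13], reject
4. q=(25,0) nearest=0 d=23 new=(7,0) → add node 2 parent=0 cost=5
5. q=(29,37) nearest=1 d=30 new=(5,12) → blocked by [5,7]×[11,13], reject
6. q=(31,32) nearest=0 d=30 new=(7,7) → add node 3 parent=0 cost=5
7. q=(14,46) nearest=1 d=39 new=(5,12) → blocked by [5,7]×[11,13], reject
8. q=(9,23) nearest=1 d=16 new=(5,12) → blocked by [5,7]×[11,13], reject
9. q=(14,37) nearest=1 d=30 new=(5,12) → blocked by [5,7]×[11,13], reject
10. q=(18,43) nearest=1 d=36 new=(5,12) → blocked by [5,7]×[11,13], reject
11. q=(7,41) nearest=1 d=34 new=(5,12) → blocked by [5,7]×[11,13], reject
12. q=(0,9) nearest=1 d=2 new=(0,9) → add node 4 parent=1 cost=7
13. q=(31,25) nearest=3 d=24 new=(12,12) → add node 5 parent=3 cost=10
14. q=(8,3) nearest=2 d=3 new=(8,3) → add node 6 parent=2 cost=8
15. q=(16,28) nearest=5 d=16 new=(16,17) → add node 7 parent=5 cost=15
16. q=(4,7) nearest=3 d=3 new=(4,7) → add node 8 parent=3 cost=8
17. q=(18,8) nearest=5 d=6 new=(17,8) → blocked by [17,24]×[6,9], reject
18. q=(25,38) nearest=7 d=21 new=(21,22) → add node 9 parent=7 cost=20
19. q=(5,8) nearest=8 d=1 new=(5,8) → add node 10 parent=8 cost=9
20. q=(22,43) nearest=9 d=21 new=(22,27) → add node 11 parent=9 cost=25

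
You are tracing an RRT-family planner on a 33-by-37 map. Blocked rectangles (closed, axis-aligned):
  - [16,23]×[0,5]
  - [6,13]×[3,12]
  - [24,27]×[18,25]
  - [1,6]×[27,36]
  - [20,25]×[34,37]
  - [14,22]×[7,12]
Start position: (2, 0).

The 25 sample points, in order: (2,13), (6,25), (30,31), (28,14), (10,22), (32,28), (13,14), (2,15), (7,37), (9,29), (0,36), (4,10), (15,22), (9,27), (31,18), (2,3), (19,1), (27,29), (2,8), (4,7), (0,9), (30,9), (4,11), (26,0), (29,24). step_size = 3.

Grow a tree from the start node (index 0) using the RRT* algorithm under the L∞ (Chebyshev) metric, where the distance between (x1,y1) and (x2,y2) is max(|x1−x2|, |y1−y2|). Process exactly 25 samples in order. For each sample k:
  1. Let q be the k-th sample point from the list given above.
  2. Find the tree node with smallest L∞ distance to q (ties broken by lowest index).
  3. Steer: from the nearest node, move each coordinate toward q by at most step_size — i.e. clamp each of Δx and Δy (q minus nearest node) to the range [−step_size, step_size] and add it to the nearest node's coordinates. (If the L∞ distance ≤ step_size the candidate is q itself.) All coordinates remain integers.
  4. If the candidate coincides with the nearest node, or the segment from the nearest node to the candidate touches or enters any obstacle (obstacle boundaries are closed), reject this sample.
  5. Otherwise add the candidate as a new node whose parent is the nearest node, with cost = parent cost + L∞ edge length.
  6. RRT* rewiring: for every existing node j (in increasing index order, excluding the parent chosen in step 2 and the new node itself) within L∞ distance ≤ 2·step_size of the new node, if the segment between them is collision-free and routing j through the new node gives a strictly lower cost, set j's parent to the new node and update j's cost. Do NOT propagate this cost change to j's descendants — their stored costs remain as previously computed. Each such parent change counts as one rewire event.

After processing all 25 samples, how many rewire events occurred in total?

Rewire events: 2

1. q=(2,13) nearest=0 d=13 new=(2,3) → add node 1 parent=0 cost=3
2. q=(6,25) nearest=1 d=22 new=(5,6) → add node 2 parent=1 cost=6
3. q=(30,31) nearest=2 d=25 new=(8,9) → blocked by [6,13]×[3,12], reject
4. q=(28,14) nearest=2 d=23 new=(8,9) → blocked by [6,13]×[3,12], reject
5. q=(10,22) nearest=2 d=16 new=(8,9) → blocked by [6,13]×[3,12], reject
6. q=(32,28) nearest=2 d=27 new=(8,9) → blocked by [6,13]×[3,12], reject
7. q=(13,14) nearest=2 d=8 new=(8,9) → blocked by [6,13]×[3,12], reject
8. q=(2,15) nearest=2 d=9 new=(2,9) → add node 3 parent=2 cost=9
9. q=(7,37) nearest=3 d=28 new=(5,12) → add node 4 parent=3 cost=12
10. q=(9,29) nearest=4 d=17 new=(8,15) → add node 5 parent=4 cost=15
11. q=(0,36) nearest=5 d=21 new=(5,18) → add node 6 parent=5 cost=18
12. q=(4,10) nearest=3 d=2 new=(4,10) → add node 7 parent=3 cost=11
13. q=(15,22) nearest=5 d=7 new=(11,18) → add node 8 parent=5 cost=18
14. q=(9,27) nearest=6 d=9 new=(8,21) → add node 9 parent=6 cost=21
15. q=(31,18) nearest=8 d=20 new=(14,18) → add node 10 parent=8 cost=21
16. q=(2,3) nearest=1 d=0 → coincident, reject
17. q=(19,1) nearest=2 d=14 new=(8,3) → blocked by [6,13]×[3,12], reject
18. q=(27,29) nearest=10 d=13 new=(17,21) → add node 11 parent=10 cost=24
19. q=(2,8) nearest=3 d=1 new=(2,8) → add node 12 parent=3 cost=10
20. q=(4,7) nearest=2 d=1 new=(4,7) → add node 13 parent=2 cost=7; rewire 7→13 (10<11); rewire 12→13 (9<10)
21. q=(0,9) nearest=3 d=2 new=(0,9) → add node 14 parent=3 cost=11
22. q=(30,9) nearest=11 d=13 new=(20,18) → add node 15 parent=11 cost=27
23. q=(4,11) nearest=4 d=1 new=(4,11) → add node 16 parent=4 cost=13
24. q=(26,0) nearest=5 d=18 new=(11,12) → blocked by [6,13]×[3,12], reject
25. q=(29,24) nearest=15 d=9 new=(23,21) → add node 17 parent=15 cost=30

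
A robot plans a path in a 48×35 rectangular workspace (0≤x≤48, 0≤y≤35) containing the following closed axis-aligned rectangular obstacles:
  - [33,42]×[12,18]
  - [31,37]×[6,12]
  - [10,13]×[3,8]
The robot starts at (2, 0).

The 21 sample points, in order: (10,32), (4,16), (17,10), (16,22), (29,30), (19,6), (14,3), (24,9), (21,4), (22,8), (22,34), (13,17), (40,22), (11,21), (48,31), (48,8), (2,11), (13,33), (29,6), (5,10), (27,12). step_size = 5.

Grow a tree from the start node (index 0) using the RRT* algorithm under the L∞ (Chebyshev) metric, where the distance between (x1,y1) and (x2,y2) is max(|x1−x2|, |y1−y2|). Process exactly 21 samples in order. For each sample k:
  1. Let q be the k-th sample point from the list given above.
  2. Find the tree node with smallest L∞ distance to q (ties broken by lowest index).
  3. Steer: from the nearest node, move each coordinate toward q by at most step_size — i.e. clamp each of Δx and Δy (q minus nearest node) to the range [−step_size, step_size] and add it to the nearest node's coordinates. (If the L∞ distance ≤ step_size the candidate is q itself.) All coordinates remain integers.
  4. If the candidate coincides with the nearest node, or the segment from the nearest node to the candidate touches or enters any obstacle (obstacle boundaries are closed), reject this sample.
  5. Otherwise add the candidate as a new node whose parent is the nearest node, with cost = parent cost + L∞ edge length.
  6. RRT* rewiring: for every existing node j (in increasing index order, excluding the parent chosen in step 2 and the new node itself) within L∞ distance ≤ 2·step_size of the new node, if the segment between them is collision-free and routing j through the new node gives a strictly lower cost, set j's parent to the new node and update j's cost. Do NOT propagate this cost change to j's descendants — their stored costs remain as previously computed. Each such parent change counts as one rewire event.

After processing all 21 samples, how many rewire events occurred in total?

Rewire events: 2

1. q=(10,32) nearest=0 d=32 new=(7,5) → add node 1 parent=0 cost=5
2. q=(4,16) nearest=1 d=11 new=(4,10) → add node 2 parent=1 cost=10
3. q=(17,10) nearest=1 d=10 new=(12,10) → blocked by [10,13]×[3,8], reject
4. q=(16,22) nearest=2 d=12 new=(9,15) → add node 3 parent=2 cost=15
5. q=(29,30) nearest=3 d=20 new=(14,20) → add node 4 parent=3 cost=20
6. q=(19,6) nearest=3 d=10 new=(14,10) → add node 5 parent=3 cost=20
7. q=(14,3) nearest=1 d=7 new=(12,3) → blocked by [10,13]×[3,8], reject
8. q=(24,9) nearest=5 d=10 new=(19,9) → add node 6 parent=5 cost=25
9. q=(21,4) nearest=6 d=5 new=(21,4) → add node 7 parent=6 cost=30
10. q=(22,8) nearest=6 d=3 new=(22,8) → add node 8 parent=6 cost=28
11. q=(22,34) nearest=4 d=14 new=(19,25) → add node 9 parent=4 cost=25
12. q=(13,17) nearest=4 d=3 new=(13,17) → add node 10 parent=4 cost=23
13. q=(40,22) nearest=8 d=18 new=(27,13) → add node 11 parent=8 cost=33
14. q=(11,21) nearest=4 d=3 new=(11,21) → add node 12 parent=4 cost=23
15. q=(48,31) nearest=11 d=21 new=(32,18) → add node 13 parent=11 cost=38
16. q=(48,8) nearest=13 d=16 new=(37,13) → blocked by [33,42]×[12,18], reject
17. q=(2,11) nearest=2 d=2 new=(2,11) → add node 14 parent=2 cost=12; rewire 12→14 (22<23)
18. q=(13,33) nearest=9 d=8 new=(14,30) → add node 15 parent=9 cost=30
19. q=(29,6) nearest=8 d=7 new=(27,6) → add node 16 parent=8 cost=33
20. q=(5,10) nearest=2 d=1 new=(5,10) → add node 17 parent=2 cost=11; rewire 10→17 (19<23)
21. q=(27,12) nearest=11 d=1 new=(27,12) → add node 18 parent=11 cost=34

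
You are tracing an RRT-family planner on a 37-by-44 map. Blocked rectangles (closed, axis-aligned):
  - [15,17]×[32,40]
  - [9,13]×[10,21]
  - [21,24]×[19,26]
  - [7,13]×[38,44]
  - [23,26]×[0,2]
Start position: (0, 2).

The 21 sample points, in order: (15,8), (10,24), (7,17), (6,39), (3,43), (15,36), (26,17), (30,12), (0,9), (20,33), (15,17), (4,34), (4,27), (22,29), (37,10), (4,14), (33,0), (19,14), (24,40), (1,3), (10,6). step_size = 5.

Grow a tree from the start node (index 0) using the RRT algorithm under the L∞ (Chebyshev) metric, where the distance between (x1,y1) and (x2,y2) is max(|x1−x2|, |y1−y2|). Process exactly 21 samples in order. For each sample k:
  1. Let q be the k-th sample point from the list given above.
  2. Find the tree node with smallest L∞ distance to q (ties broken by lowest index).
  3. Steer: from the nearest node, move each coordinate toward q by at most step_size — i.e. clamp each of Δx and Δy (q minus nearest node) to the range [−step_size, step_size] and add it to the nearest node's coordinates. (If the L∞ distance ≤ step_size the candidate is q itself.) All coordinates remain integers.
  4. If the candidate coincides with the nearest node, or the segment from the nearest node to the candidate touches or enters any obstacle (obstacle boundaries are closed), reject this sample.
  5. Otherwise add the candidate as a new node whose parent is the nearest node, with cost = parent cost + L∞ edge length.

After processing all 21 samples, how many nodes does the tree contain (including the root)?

1. q=(15,8) nearest=0 d=15 new=(5,7) → add node 1 parent=0 cost=5
2. q=(10,24) nearest=1 d=17 new=(10,12) → blocked by [9,13]×[10,21], reject
3. q=(7,17) nearest=1 d=10 new=(7,12) → add node 2 parent=1 cost=10
4. q=(6,39) nearest=2 d=27 new=(6,17) → add node 3 parent=2 cost=15
5. q=(3,43) nearest=3 d=26 new=(3,22) → add node 4 parent=3 cost=20
6. q=(15,36) nearest=4 d=14 new=(8,27) → add node 5 parent=4 cost=25
7. q=(26,17) nearest=5 d=18 new=(13,22) → add node 6 parent=5 cost=30
8. q=(30,12) nearest=6 d=17 new=(18,17) → add node 7 parent=6 cost=35
9. q=(0,9) nearest=1 d=5 new=(0,9) → add node 8 parent=1 cost=10
10. q=(20,33) nearest=6 d=11 new=(18,27) → add node 9 parent=6 cost=35
11. q=(15,17) nearest=7 d=3 new=(15,17) → add node 10 parent=7 cost=38
12. q=(4,34) nearest=5 d=7 new=(4,32) → add node 11 parent=5 cost=30
13. q=(4,27) nearest=5 d=4 new=(4,27) → add node 12 parent=5 cost=29
14. q=(22,29) nearest=9 d=4 new=(22,29) → add node 13 parent=9 cost=39
15. q=(37,10) nearest=7 d=19 new=(23,12) → add node 14 parent=7 cost=40
16. q=(4,14) nearest=2 d=3 new=(4,14) → add node 15 parent=2 cost=13
17. q=(33,0) nearest=14 d=12 new=(28,7) → add node 16 parent=14 cost=45
18. q=(19,14) nearest=7 d=3 new=(19,14) → add node 17 parent=7 cost=38
19. q=(24,40) nearest=13 d=11 new=(24,34) → add node 18 parent=13 cost=44
20. q=(1,3) nearest=0 d=1 new=(1,3) → add node 19 parent=0 cost=1
21. q=(10,6) nearest=1 d=5 new=(10,6) → add node 20 parent=1 cost=10

Node count: 21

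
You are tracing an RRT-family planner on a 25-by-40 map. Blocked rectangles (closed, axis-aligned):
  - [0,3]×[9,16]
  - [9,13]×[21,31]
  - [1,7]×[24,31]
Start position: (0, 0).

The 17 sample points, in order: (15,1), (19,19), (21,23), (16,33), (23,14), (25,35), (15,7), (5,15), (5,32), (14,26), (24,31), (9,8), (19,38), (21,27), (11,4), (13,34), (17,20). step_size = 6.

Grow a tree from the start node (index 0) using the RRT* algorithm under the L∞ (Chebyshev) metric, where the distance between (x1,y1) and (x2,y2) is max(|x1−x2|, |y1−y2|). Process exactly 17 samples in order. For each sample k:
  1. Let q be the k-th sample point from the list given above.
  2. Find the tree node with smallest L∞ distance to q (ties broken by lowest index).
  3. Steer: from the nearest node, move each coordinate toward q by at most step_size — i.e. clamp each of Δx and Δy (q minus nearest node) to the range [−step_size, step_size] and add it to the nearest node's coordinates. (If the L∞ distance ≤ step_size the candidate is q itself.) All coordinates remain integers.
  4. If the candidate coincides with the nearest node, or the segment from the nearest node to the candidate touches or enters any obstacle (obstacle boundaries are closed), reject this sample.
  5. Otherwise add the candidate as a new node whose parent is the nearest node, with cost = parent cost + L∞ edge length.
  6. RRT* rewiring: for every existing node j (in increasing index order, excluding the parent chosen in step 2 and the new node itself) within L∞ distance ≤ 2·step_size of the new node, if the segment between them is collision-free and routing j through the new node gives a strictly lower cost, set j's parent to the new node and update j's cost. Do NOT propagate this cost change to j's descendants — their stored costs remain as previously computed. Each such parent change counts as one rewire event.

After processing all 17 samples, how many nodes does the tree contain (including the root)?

Node count: 17

1. q=(15,1) nearest=0 d=15 new=(6,1) → add node 1 parent=0 cost=6
2. q=(19,19) nearest=1 d=18 new=(12,7) → add node 2 parent=1 cost=12
3. q=(21,23) nearest=2 d=16 new=(18,13) → add node 3 parent=2 cost=18
4. q=(16,33) nearest=3 d=20 new=(16,19) → add node 4 parent=3 cost=24
5. q=(23,14) nearest=3 d=5 new=(23,14) → add node 5 parent=3 cost=23
6. q=(25,35) nearest=4 d=16 new=(22,25) → add node 6 parent=4 cost=30
7. q=(15,7) nearest=2 d=3 new=(15,7) → add node 7 parent=2 cost=15
8. q=(5,15) nearest=2 d=8 new=(6,13) → add node 8 parent=2 cost=18
9. q=(5,32) nearest=4 d=13 new=(10,25) → blocked by [9,13]×[21,31], reject
10. q=(14,26) nearest=4 d=7 new=(14,25) → add node 9 parent=4 cost=30
11. q=(24,31) nearest=6 d=6 new=(24,31) → add node 10 parent=6 cost=36
12. q=(9,8) nearest=2 d=3 new=(9,8) → add node 11 parent=2 cost=15
13. q=(19,38) nearest=10 d=7 new=(19,37) → add node 12 parent=10 cost=42
14. q=(21,27) nearest=6 d=2 new=(21,27) → add node 13 parent=6 cost=32
15. q=(11,4) nearest=2 d=3 new=(11,4) → add node 14 parent=2 cost=15
16. q=(13,34) nearest=12 d=6 new=(13,34) → add node 15 parent=12 cost=48
17. q=(17,20) nearest=4 d=1 new=(17,20) → add node 16 parent=4 cost=25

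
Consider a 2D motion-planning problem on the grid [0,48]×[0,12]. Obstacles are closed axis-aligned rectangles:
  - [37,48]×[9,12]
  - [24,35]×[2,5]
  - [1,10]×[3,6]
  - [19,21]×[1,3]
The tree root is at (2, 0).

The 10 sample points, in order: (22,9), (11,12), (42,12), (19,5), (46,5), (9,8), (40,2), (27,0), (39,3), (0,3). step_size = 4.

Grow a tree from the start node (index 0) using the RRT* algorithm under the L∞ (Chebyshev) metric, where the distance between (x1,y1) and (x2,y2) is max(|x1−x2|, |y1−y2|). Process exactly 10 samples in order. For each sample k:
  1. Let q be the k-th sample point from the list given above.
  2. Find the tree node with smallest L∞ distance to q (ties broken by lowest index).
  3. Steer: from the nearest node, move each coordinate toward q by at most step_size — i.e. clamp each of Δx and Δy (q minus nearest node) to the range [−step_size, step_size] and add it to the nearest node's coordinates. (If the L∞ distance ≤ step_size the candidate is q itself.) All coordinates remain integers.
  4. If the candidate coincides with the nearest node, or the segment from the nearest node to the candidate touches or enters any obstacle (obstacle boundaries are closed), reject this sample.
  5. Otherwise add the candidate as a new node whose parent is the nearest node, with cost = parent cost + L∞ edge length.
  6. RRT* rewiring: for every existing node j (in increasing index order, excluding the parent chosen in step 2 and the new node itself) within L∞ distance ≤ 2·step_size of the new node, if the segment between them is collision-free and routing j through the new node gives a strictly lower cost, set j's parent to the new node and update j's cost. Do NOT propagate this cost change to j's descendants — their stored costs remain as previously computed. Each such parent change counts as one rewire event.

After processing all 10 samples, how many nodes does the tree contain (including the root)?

1. q=(22,9) nearest=0 d=20 new=(6,4) → blocked by [1,10]×[3,6], reject
2. q=(11,12) nearest=0 d=12 new=(6,4) → blocked by [1,10]×[3,6], reject
3. q=(42,12) nearest=0 d=40 new=(6,4) → blocked by [1,10]×[3,6], reject
4. q=(19,5) nearest=0 d=17 new=(6,4) → blocked by [1,10]×[3,6], reject
5. q=(46,5) nearest=0 d=44 new=(6,4) → blocked by [1,10]×[3,6], reject
6. q=(9,8) nearest=0 d=8 new=(6,4) → blocked by [1,10]×[3,6], reject
7. q=(40,2) nearest=0 d=38 new=(6,2) → add node 1 parent=0 cost=4
8. q=(27,0) nearest=1 d=21 new=(10,0) → add node 2 parent=1 cost=8
9. q=(39,3) nearest=2 d=29 new=(14,3) → add node 3 parent=2 cost=12
10. q=(0,3) nearest=0 d=3 new=(0,3) → add node 4 parent=0 cost=3

Node count: 5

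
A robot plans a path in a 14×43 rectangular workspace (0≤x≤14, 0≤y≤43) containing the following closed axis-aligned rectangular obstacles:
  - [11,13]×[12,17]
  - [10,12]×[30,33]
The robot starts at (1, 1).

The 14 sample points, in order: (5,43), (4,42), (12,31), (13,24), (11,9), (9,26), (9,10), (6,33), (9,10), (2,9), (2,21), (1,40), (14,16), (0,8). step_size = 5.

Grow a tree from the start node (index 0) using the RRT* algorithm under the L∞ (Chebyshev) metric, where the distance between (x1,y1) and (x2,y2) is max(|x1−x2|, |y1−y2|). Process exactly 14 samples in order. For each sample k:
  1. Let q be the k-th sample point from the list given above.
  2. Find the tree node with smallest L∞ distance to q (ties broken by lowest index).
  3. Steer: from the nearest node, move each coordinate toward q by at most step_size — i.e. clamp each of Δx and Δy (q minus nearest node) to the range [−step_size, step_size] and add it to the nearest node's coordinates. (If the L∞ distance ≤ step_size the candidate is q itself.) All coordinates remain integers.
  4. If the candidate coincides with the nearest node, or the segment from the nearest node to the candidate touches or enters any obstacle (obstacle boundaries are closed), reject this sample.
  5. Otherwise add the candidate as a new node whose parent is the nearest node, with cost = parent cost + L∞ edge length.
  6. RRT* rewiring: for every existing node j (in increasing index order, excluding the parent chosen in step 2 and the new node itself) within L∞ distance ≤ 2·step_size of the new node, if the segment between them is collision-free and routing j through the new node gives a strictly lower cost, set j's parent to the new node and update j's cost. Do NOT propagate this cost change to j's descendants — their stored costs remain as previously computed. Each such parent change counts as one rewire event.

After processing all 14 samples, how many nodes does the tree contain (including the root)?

Node count: 13

1. q=(5,43) nearest=0 d=42 new=(5,6) → add node 1 parent=0 cost=5
2. q=(4,42) nearest=1 d=36 new=(4,11) → add node 2 parent=1 cost=10
3. q=(12,31) nearest=2 d=20 new=(9,16) → add node 3 parent=2 cost=15
4. q=(13,24) nearest=3 d=8 new=(13,21) → add node 4 parent=3 cost=20
5. q=(11,9) nearest=1 d=6 new=(10,9) → add node 5 parent=1 cost=10
6. q=(9,26) nearest=4 d=5 new=(9,26) → add node 6 parent=4 cost=25
7. q=(9,10) nearest=5 d=1 new=(9,10) → add node 7 parent=5 cost=11
8. q=(6,33) nearest=6 d=7 new=(6,31) → add node 8 parent=6 cost=30
9. q=(9,10) nearest=7 d=0 → coincident, reject
10. q=(2,9) nearest=2 d=2 new=(2,9) → add node 9 parent=2 cost=12
11. q=(2,21) nearest=3 d=7 new=(4,21) → add node 10 parent=3 cost=20
12. q=(1,40) nearest=8 d=9 new=(1,36) → add node 11 parent=8 cost=35
13. q=(14,16) nearest=3 d=5 new=(14,16) → blocked by [11,13]×[12,17], reject
14. q=(0,8) nearest=9 d=2 new=(0,8) → add node 12 parent=9 cost=14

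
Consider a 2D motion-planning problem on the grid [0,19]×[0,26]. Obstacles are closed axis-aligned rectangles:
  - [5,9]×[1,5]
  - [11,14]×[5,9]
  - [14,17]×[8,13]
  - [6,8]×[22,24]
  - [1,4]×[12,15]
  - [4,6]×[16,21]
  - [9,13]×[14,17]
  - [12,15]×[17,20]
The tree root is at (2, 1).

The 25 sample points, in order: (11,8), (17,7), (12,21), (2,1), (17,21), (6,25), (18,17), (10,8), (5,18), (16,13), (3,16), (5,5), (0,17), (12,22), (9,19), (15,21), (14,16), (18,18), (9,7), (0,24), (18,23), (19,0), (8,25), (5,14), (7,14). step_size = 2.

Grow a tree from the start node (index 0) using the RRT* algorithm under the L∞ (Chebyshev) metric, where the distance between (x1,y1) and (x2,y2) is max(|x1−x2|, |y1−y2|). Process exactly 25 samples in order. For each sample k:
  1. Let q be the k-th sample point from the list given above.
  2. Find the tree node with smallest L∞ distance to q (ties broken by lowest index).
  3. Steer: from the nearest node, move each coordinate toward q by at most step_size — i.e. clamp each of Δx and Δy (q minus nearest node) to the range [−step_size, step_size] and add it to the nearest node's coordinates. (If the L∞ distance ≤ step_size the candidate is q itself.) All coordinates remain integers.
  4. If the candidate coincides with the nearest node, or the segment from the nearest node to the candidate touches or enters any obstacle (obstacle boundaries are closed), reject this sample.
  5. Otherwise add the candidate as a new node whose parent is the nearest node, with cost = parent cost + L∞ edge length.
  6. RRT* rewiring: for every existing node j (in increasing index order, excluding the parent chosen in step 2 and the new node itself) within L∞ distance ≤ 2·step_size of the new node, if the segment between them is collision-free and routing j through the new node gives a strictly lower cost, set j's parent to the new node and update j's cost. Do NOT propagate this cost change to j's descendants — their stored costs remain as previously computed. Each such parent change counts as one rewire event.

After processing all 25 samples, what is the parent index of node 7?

Parent of node 7: 5

1. q=(11,8) nearest=0 d=9 new=(4,3) → add node 1 parent=0 cost=2
2. q=(17,7) nearest=1 d=13 new=(6,5) → blocked by [5,9]×[1,5], reject
3. q=(12,21) nearest=1 d=18 new=(6,5) → blocked by [5,9]×[1,5], reject
4. q=(2,1) nearest=0 d=0 → coincident, reject
5. q=(17,21) nearest=1 d=18 new=(6,5) → blocked by [5,9]×[1,5], reject
6. q=(6,25) nearest=1 d=22 new=(6,5) → blocked by [5,9]×[1,5], reject
7. q=(18,17) nearest=1 d=14 new=(6,5) → blocked by [5,9]×[1,5], reject
8. q=(10,8) nearest=1 d=6 new=(6,5) → blocked by [5,9]×[1,5], reject
9. q=(5,18) nearest=1 d=15 new=(5,5) → blocked by [5,9]×[1,5], reject
10. q=(16,13) nearest=1 d=12 new=(6,5) → blocked by [5,9]×[1,5], reject
11. q=(3,16) nearest=1 d=13 new=(3,5) → add node 2 parent=1 cost=4
12. q=(5,5) nearest=1 d=2 new=(5,5) → blocked by [5,9]×[1,5], reject
13. q=(0,17) nearest=2 d=12 new=(1,7) → add node 3 parent=2 cost=6
14. q=(12,22) nearest=3 d=15 new=(3,9) → add node 4 parent=3 cost=8
15. q=(9,19) nearest=4 d=10 new=(5,11) → add node 5 parent=4 cost=10
16. q=(15,21) nearest=5 d=10 new=(7,13) → add node 6 parent=5 cost=12
17. q=(14,16) nearest=6 d=7 new=(9,15) → blocked by [9,13]×[14,17], reject
18. q=(18,18) nearest=6 d=11 new=(9,15) → blocked by [9,13]×[14,17], reject
19. q=(9,7) nearest=5 d=4 new=(7,9) → add node 7 parent=5 cost=12
20. q=(0,24) nearest=6 d=11 new=(5,15) → add node 8 parent=6 cost=14
21. q=(18,23) nearest=6 d=11 new=(9,15) → blocked by [9,13]×[14,17], reject
22. q=(19,0) nearest=7 d=12 new=(9,7) → add node 9 parent=7 cost=14
23. q=(8,25) nearest=8 d=10 new=(7,17) → blocked by [4,6]×[16,21], reject
24. q=(5,14) nearest=8 d=1 new=(5,14) → add node 10 parent=8 cost=15
25. q=(7,14) nearest=6 d=1 new=(7,14) → add node 11 parent=6 cost=13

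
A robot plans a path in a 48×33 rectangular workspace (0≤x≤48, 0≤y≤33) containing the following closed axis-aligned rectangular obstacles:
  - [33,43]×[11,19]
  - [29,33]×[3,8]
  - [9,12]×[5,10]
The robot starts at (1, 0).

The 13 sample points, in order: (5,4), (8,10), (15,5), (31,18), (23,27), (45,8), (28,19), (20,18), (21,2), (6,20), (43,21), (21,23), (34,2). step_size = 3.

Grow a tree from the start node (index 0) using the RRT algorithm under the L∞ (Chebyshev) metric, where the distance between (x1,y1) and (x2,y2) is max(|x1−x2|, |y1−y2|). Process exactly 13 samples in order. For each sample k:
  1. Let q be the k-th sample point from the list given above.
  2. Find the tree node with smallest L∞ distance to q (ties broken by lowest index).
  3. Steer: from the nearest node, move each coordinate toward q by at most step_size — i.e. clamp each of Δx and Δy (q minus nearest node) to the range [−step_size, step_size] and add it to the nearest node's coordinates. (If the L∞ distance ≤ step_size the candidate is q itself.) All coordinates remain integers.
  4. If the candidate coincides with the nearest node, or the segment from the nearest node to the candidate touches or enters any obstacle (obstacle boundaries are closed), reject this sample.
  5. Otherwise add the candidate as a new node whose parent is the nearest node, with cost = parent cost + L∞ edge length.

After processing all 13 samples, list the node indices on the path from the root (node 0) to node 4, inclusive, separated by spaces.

Path: 0 1 2 4

1. q=(5,4) nearest=0 d=4 new=(4,3) → add node 1 parent=0 cost=3
2. q=(8,10) nearest=1 d=7 new=(7,6) → add node 2 parent=1 cost=6
3. q=(15,5) nearest=2 d=8 new=(10,5) → blocked by [9,12]×[5,10], reject
4. q=(31,18) nearest=2 d=24 new=(10,9) → blocked by [9,12]×[5,10], reject
5. q=(23,27) nearest=2 d=21 new=(10,9) → blocked by [9,12]×[5,10], reject
6. q=(45,8) nearest=2 d=38 new=(10,8) → blocked by [9,12]×[5,10], reject
7. q=(28,19) nearest=2 d=21 new=(10,9) → blocked by [9,12]×[5,10], reject
8. q=(20,18) nearest=2 d=13 new=(10,9) → blocked by [9,12]×[5,10], reject
9. q=(21,2) nearest=2 d=14 new=(10,3) → add node 3 parent=2 cost=9
10. q=(6,20) nearest=2 d=14 new=(6,9) → add node 4 parent=2 cost=9
11. q=(43,21) nearest=3 d=33 new=(13,6) → blocked by [9,12]×[5,10], reject
12. q=(21,23) nearest=4 d=15 new=(9,12) → add node 5 parent=4 cost=12
13. q=(34,2) nearest=3 d=24 new=(13,2) → add node 6 parent=3 cost=12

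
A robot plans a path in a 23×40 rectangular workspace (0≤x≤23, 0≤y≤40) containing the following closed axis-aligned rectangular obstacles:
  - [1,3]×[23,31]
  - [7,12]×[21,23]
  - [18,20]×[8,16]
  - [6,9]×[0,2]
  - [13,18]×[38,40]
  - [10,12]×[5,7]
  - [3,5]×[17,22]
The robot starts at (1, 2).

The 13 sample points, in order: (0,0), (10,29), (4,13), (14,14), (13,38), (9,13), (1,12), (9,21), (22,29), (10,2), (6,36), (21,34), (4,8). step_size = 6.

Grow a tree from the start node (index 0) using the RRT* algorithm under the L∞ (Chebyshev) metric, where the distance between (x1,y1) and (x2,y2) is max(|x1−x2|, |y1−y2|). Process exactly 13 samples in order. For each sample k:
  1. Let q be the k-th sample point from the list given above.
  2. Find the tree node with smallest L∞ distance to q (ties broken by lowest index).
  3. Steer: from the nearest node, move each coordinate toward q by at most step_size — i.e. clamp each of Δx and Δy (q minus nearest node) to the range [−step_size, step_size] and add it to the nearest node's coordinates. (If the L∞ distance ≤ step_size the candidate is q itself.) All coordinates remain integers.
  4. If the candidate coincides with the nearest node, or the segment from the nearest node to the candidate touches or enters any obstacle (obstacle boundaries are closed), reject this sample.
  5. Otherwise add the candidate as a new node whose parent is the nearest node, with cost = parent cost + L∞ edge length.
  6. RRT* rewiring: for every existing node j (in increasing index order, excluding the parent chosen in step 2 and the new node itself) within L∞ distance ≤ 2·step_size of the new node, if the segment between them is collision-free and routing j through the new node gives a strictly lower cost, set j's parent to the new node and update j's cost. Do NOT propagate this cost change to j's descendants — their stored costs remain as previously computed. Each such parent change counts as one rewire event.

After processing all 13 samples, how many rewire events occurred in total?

1. q=(0,0) nearest=0 d=2 new=(0,0) → add node 1 parent=0 cost=2
2. q=(10,29) nearest=0 d=27 new=(7,8) → add node 2 parent=0 cost=6
3. q=(4,13) nearest=2 d=5 new=(4,13) → add node 3 parent=2 cost=11
4. q=(14,14) nearest=2 d=7 new=(13,14) → add node 4 parent=2 cost=12
5. q=(13,38) nearest=4 d=24 new=(13,20) → add node 5 parent=4 cost=18
6. q=(9,13) nearest=4 d=4 new=(9,13) → add node 6 parent=4 cost=16
7. q=(1,12) nearest=3 d=3 new=(1,12) → add node 7 parent=3 cost=14
8. q=(9,21) nearest=5 d=4 new=(9,21) → blocked by [7,12]×[21,23], reject
9. q=(22,29) nearest=5 d=9 new=(19,26) → add node 8 parent=5 cost=24
10. q=(10,2) nearest=2 d=6 new=(10,2) → add node 9 parent=2 cost=12
11. q=(6,36) nearest=8 d=13 new=(13,32) → add node 10 parent=8 cost=30
12. q=(21,34) nearest=8 d=8 new=(21,32) → add node 11 parent=8 cost=30
13. q=(4,8) nearest=2 d=3 new=(4,8) → add node 12 parent=2 cost=9; rewire 6→12 (14<16); rewire 7→12 (13<14)

Rewire events: 2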